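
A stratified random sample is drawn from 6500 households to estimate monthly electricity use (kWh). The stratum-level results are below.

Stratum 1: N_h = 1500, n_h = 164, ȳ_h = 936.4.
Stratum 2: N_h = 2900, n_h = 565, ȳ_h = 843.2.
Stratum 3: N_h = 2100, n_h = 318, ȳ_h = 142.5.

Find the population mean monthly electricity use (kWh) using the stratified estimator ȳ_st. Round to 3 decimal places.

ȳ_st ≈ 638.328

N = Σ N_h = 6500. Stratum weights W_h = N_h/N.
ȳ_st = (1500·936.4 + 2900·843.2 + 2100·142.5) / 6500 = 638.32769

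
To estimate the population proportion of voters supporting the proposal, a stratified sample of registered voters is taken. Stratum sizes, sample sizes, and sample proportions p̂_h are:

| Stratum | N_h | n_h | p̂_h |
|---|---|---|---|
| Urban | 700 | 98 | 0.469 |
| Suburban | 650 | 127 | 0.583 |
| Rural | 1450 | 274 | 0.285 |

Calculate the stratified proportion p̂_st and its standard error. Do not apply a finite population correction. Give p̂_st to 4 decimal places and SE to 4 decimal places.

p̂_st ≈ 0.4002, SE ≈ 0.0216

N = 2800; stratum weights W_h = N_h/N.
p̂_st = Σ W_h p̂_h = (700·0.469 + 650·0.583 + 1450·0.285)/2800 = 0.40018
V̂(p̂_st) = Σ W_h² p̂_h(1−p̂_h)/(n_h−1):
  stratum Urban: (700/2800)²·0.469·0.531/97 = 0.000160463
  stratum Suburban: (650/2800)²·0.583·0.417/126 = 0.000103979
  stratum Rural: (1450/2800)²·0.285·0.715/273 = 0.000200174
V̂(p̂_st) = 0.000464616; SE = √V̂ = 0.021555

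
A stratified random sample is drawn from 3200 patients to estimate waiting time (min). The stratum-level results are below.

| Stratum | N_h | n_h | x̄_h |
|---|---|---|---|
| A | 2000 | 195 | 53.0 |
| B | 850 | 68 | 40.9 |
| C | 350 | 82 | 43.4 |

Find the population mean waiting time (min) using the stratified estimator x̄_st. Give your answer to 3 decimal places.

N = Σ N_h = 3200. Stratum weights W_h = N_h/N.
x̄_st = (2000·53.0 + 850·40.9 + 350·43.4) / 3200 = 48.73594

x̄_st ≈ 48.736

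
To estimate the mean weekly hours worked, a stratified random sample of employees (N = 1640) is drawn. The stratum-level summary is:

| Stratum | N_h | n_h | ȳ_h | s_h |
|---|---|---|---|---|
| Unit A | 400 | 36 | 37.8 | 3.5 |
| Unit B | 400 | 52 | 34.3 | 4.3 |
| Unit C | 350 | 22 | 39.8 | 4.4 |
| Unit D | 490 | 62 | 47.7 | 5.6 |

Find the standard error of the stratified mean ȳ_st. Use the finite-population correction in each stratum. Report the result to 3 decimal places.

V̂(ȳ_st) = Σ W_h² (1 − n_h/N_h) s_h²/n_h, with W_h = N_h/N and N = 1640:
  stratum Unit A: (400/1640)²·(1 − 36/400)·3.5²/36 = 0.0184207
  stratum Unit B: (400/1640)²·(1 − 52/400)·4.3²/52 = 0.0184029
  stratum Unit C: (350/1640)²·(1 − 22/350)·4.4²/22 = 0.037561
  stratum Unit D: (490/1640)²·(1 − 62/490)·5.6²/62 = 0.03944
V̂(ȳ_st) = 0.113825
SE(ȳ_st) = √0.113825 = 0.337379

SE(ȳ_st) ≈ 0.337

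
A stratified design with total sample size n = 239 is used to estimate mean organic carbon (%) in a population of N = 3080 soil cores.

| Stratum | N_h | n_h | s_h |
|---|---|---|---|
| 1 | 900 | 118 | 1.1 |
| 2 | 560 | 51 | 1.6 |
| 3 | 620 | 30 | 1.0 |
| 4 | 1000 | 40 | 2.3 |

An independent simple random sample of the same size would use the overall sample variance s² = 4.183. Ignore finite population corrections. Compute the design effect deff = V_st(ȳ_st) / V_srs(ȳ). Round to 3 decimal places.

V̂(ȳ_st) = Σ W_h² s_h²/n_h, with W_h = N_h/N and N = 3080:
  stratum 1: (900/3080)²·1.1²/118 = 0.000875562
  stratum 2: (560/3080)²·1.6²/51 = 0.00165937
  stratum 3: (620/3080)²·1.0²/30 = 0.00135071
  stratum 4: (1000/3080)²·2.3²/40 = 0.013941
V_st = 0.0178267
V_srs = s²/n = 4.183/239 = 0.0175021
deff = V_st / V_srs = 0.0178267/0.0175021 = 1.0185

deff ≈ 1.019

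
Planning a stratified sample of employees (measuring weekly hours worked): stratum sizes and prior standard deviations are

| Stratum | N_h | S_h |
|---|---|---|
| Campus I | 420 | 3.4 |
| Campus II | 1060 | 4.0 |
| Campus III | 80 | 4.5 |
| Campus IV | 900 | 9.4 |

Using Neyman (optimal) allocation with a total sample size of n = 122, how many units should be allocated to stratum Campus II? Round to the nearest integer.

36

Neyman allocation: n_h = n · N_h S_h / Σ N_i S_i, with n = 122.
  stratum Campus I: N_h·S_h = 420·3.4 = 1428.00
  stratum Campus II: N_h·S_h = 1060·4.0 = 4240.00
  stratum Campus III: N_h·S_h = 80·4.5 = 360.00
  stratum Campus IV: N_h·S_h = 900·9.4 = 8460.00
Σ N_h S_h = 14488.00
n for stratum Campus II = 122·4240.00/14488.00 = 35.704 → 36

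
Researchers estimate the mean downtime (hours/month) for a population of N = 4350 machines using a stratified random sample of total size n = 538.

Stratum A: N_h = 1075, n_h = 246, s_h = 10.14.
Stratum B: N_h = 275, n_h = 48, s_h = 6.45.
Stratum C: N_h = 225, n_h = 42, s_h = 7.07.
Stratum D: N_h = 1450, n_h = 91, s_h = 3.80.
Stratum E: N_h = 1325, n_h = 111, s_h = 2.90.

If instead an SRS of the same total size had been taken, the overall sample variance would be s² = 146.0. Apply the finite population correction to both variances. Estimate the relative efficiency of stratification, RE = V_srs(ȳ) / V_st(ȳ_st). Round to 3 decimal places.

RE ≈ 4.944

V̂(ȳ_st) = Σ W_h² (1 − n_h/N_h) s_h²/n_h, with W_h = N_h/N and N = 4350:
  stratum A: (1075/4350)²·(1 − 246/1075)·10.14²/246 = 0.0196845
  stratum B: (275/4350)²·(1 − 48/275)·6.45²/48 = 0.00285929
  stratum C: (225/4350)²·(1 − 42/225)·7.07²/42 = 0.00258967
  stratum D: (1450/4350)²·(1 − 91/1450)·3.80²/91 = 0.0165247
  stratum E: (1325/4350)²·(1 − 111/1325)·2.90²/111 = 0.00644064
V_st = 0.0480989
V_srs = (1 − 538/4350)·146.0/538 = 0.237812
Relative efficiency = V_srs / V_st = 0.237812/0.0480989 = 4.9442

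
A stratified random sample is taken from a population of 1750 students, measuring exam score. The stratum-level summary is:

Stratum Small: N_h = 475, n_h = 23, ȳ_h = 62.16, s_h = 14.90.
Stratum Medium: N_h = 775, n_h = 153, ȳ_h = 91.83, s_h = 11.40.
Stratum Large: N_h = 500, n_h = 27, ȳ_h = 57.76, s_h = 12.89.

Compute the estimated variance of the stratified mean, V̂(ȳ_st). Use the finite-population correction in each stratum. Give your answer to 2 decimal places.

V̂(ȳ_st) ≈ 1.29

V̂(ȳ_st) = Σ W_h² (1 − n_h/N_h) s_h²/n_h, with W_h = N_h/N and N = 1750:
  stratum Small: (475/1750)²·(1 − 23/475)·14.90²/23 = 0.676707
  stratum Medium: (775/1750)²·(1 − 153/775)·11.40²/153 = 0.133701
  stratum Large: (500/1750)²·(1 − 27/500)·12.89²/27 = 0.475223
V̂(ȳ_st) = 1.28563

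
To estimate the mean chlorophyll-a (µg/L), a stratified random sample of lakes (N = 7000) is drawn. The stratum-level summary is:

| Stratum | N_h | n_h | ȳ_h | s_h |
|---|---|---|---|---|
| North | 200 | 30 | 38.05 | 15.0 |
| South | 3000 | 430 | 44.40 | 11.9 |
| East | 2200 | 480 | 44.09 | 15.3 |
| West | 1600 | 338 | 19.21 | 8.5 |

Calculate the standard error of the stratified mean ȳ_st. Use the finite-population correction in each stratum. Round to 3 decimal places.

SE(ȳ_st) ≈ 0.322

V̂(ȳ_st) = Σ W_h² (1 − n_h/N_h) s_h²/n_h, with W_h = N_h/N and N = 7000:
  stratum North: (200/7000)²·(1 − 30/200)·15.0²/30 = 0.00520408
  stratum South: (3000/7000)²·(1 − 430/3000)·11.9²/430 = 0.0518184
  stratum East: (2200/7000)²·(1 − 480/2200)·15.3²/480 = 0.0376614
  stratum West: (1600/7000)²·(1 − 338/1600)·8.5²/338 = 0.00880855
V̂(ȳ_st) = 0.103492
SE(ȳ_st) = √0.103492 = 0.321702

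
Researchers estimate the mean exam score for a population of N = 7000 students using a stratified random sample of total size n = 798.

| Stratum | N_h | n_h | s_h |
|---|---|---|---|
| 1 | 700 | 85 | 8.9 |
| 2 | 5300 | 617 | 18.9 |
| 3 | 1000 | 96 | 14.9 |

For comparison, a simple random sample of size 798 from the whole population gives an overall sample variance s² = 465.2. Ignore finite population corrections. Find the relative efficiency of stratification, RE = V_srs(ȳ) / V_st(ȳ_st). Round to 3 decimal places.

V̂(ȳ_st) = Σ W_h² s_h²/n_h, with W_h = N_h/N and N = 7000:
  stratum 1: (700/7000)²·8.9²/85 = 0.00931882
  stratum 2: (5300/7000)²·18.9²/617 = 0.33189
  stratum 3: (1000/7000)²·14.9²/96 = 0.047196
V_st = 0.388405
V_srs = s²/n = 465.2/798 = 0.582957
Relative efficiency = V_srs / V_st = 0.582957/0.388405 = 1.5009

RE ≈ 1.501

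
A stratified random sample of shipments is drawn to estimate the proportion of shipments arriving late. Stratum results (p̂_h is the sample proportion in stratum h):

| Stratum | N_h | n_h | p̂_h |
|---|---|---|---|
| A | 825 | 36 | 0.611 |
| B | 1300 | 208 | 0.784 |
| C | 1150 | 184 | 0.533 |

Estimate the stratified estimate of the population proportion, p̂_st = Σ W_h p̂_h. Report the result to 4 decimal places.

N = 3275; stratum weights W_h = N_h/N.
p̂_st = Σ W_h p̂_h = (825·0.611 + 1300·0.784 + 1150·0.533)/3275 = 0.65228

p̂_st ≈ 0.6523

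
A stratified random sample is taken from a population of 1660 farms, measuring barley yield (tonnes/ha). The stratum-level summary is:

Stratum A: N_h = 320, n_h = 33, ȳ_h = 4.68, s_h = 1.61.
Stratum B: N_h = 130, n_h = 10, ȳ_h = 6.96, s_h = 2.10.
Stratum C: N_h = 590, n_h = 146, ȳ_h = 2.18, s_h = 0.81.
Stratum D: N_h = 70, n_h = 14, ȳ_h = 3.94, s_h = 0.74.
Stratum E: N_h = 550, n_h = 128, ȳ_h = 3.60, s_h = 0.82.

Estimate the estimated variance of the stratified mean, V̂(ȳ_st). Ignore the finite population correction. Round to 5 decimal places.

V̂(ȳ_st) ≈ 0.00684

V̂(ȳ_st) = Σ W_h² s_h²/n_h, with W_h = N_h/N and N = 1660:
  stratum A: (320/1660)²·1.61²/33 = 0.00291892
  stratum B: (130/1660)²·2.10²/10 = 0.00270464
  stratum C: (590/1660)²·0.81²/146 = 0.000567682
  stratum D: (70/1660)²·0.74²/14 = 6.95529e-05
  stratum E: (550/1660)²·0.82²/128 = 0.000576669
V̂(ȳ_st) = 0.00683746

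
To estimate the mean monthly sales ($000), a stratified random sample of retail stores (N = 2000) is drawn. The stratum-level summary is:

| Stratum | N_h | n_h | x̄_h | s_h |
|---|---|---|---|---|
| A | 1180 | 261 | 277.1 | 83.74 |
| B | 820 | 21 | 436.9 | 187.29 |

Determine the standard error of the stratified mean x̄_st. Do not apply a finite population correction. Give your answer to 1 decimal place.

V̂(x̄_st) = Σ W_h² s_h²/n_h, with W_h = N_h/N and N = 2000:
  stratum A: (1180/2000)²·83.74²/261 = 9.35254
  stratum B: (820/2000)²·187.29²/21 = 280.787
V̂(x̄_st) = 290.14
SE(x̄_st) = √290.14 = 17.0335

SE(x̄_st) ≈ 17.0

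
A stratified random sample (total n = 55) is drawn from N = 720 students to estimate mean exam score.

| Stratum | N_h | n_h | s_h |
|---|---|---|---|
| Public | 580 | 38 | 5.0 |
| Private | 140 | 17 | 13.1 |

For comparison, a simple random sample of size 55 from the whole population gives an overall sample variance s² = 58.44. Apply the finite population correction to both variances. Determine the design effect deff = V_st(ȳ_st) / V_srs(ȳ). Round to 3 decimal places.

deff ≈ 0.748

V̂(ȳ_st) = Σ W_h² (1 − n_h/N_h) s_h²/n_h, with W_h = N_h/N and N = 720:
  stratum Public: (580/720)²·(1 − 38/580)·5.0²/38 = 0.39895
  stratum Private: (140/720)²·(1 − 17/140)·13.1²/17 = 0.335322
V_st = 0.734272
V_srs = (1 − 55/720)·58.44/55 = 0.981379
deff = V_st / V_srs = 0.734272/0.981379 = 0.7482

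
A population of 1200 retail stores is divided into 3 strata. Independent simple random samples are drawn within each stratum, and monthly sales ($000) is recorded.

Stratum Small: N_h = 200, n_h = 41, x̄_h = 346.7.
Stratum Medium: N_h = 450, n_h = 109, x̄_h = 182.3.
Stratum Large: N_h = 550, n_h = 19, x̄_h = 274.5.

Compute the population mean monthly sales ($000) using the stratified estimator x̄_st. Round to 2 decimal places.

x̄_st ≈ 251.96

N = Σ N_h = 1200. Stratum weights W_h = N_h/N.
x̄_st = (200·346.7 + 450·182.3 + 550·274.5) / 1200 = 251.9583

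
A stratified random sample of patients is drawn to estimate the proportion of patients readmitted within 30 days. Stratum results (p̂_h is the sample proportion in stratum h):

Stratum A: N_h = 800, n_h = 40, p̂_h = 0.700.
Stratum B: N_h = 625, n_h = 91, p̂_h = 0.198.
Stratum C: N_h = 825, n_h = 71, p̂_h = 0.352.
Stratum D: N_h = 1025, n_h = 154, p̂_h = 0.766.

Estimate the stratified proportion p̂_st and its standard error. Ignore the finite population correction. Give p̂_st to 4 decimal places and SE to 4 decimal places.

N = 3275; stratum weights W_h = N_h/N.
p̂_st = Σ W_h p̂_h = (800·0.700 + 625·0.198 + 825·0.352 + 1025·0.766)/3275 = 0.53719
V̂(p̂_st) = Σ W_h² p̂_h(1−p̂_h)/(n_h−1):
  stratum A: (800/3275)²·0.700·0.300/39 = 0.000321301
  stratum B: (625/3275)²·0.198·0.802/90 = 6.42591e-05
  stratum C: (825/3275)²·0.352·0.648/70 = 0.000206778
  stratum D: (1025/3275)²·0.766·0.234/153 = 0.000114757
V̂(p̂_st) = 0.000707095; SE = √V̂ = 0.0265913

p̂_st ≈ 0.5372, SE ≈ 0.0266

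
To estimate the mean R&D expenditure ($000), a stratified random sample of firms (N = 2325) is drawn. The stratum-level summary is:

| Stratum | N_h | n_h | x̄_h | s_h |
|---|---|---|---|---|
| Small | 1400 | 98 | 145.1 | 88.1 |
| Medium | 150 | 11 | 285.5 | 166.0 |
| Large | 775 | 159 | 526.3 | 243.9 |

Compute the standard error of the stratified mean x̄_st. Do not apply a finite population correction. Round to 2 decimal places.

V̂(x̄_st) = Σ W_h² s_h²/n_h, with W_h = N_h/N and N = 2325:
  stratum Small: (1400/2325)²·88.1²/98 = 28.7168
  stratum Medium: (150/2325)²·166.0²/11 = 10.427
  stratum Large: (775/2325)²·243.9²/159 = 41.5704
V̂(x̄_st) = 80.7142
SE(x̄_st) = √80.7142 = 8.98411

SE(x̄_st) ≈ 8.98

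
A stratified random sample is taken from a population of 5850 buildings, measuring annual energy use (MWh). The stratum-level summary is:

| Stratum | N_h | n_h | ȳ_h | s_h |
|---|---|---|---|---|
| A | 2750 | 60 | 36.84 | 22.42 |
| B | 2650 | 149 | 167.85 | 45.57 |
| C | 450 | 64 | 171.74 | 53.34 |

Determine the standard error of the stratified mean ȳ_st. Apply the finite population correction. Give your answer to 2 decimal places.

V̂(ȳ_st) = Σ W_h² (1 − n_h/N_h) s_h²/n_h, with W_h = N_h/N and N = 5850:
  stratum A: (2750/5850)²·(1 − 60/2750)·22.42²/60 = 1.81089
  stratum B: (2650/5850)²·(1 − 149/2650)·45.57²/149 = 2.6991
  stratum C: (450/5850)²·(1 − 64/450)·53.34²/64 = 0.225639
V̂(ȳ_st) = 4.73564
SE(ȳ_st) = √4.73564 = 2.17615

SE(ȳ_st) ≈ 2.18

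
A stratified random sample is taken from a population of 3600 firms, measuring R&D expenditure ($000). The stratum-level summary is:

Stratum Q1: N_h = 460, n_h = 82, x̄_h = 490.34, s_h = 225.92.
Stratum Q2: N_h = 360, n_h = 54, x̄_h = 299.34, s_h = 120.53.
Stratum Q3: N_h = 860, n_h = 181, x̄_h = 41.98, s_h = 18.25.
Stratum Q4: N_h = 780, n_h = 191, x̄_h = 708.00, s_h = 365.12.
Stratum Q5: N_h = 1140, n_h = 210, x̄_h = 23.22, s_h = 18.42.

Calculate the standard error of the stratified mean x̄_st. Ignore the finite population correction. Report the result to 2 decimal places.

V̂(x̄_st) = Σ W_h² s_h²/n_h, with W_h = N_h/N and N = 3600:
  stratum Q1: (460/3600)²·225.92²/82 = 10.1626
  stratum Q2: (360/3600)²·120.53²/54 = 2.69027
  stratum Q3: (860/3600)²·18.25²/181 = 0.105012
  stratum Q4: (780/3600)²·365.12²/191 = 32.7659
  stratum Q5: (1140/3600)²·18.42²/210 = 0.162019
V̂(x̄_st) = 45.8858
SE(x̄_st) = √45.8858 = 6.77391

SE(x̄_st) ≈ 6.77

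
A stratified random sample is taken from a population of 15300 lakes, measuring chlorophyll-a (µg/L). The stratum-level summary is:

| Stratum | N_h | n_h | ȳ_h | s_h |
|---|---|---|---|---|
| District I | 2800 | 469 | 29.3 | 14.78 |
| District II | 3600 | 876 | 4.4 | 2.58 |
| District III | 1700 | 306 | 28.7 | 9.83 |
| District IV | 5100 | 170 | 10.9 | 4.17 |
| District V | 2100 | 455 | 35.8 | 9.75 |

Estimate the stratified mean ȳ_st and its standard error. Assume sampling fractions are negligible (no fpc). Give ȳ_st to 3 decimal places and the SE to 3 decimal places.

ȳ_st ≈ 18.133, SE ≈ 0.188

ȳ_st = Σ W_h ȳ_h = (2800·29.3 + 3600·4.4 + 1700·28.7 + 5100·10.9 + 2100·35.8)/15300 = 18.13333
V̂(ȳ_st) = Σ W_h² s_h²/n_h, with W_h = N_h/N and N = 15300:
  stratum District I: (2800/15300)²·14.78²/469 = 0.0155994
  stratum District II: (3600/15300)²·2.58²/876 = 0.000420685
  stratum District III: (1700/15300)²·9.83²/306 = 0.00389853
  stratum District IV: (5100/15300)²·4.17²/170 = 0.0113653
  stratum District V: (2100/15300)²·9.75²/455 = 0.00393599
V̂(ȳ_st) = 0.0352199
SE(ȳ_st) = √0.0352199 = 0.18767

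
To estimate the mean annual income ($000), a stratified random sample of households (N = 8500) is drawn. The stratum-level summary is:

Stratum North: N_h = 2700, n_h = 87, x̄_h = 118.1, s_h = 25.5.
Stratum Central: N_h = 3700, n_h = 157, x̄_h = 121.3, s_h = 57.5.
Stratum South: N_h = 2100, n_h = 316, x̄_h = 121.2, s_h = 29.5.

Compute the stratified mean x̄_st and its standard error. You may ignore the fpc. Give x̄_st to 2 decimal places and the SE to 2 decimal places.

x̄_st = Σ W_h x̄_h = (2700·118.1 + 3700·121.3 + 2100·121.2)/8500 = 120.25882
V̂(x̄_st) = Σ W_h² s_h²/n_h, with W_h = N_h/N and N = 8500:
  stratum North: (2700/8500)²·25.5²/87 = 0.754138
  stratum Central: (3700/8500)²·57.5²/157 = 3.99026
  stratum South: (2100/8500)²·29.5²/316 = 0.168096
V̂(x̄_st) = 4.9125
SE(x̄_st) = √4.9125 = 2.21642

x̄_st ≈ 120.26, SE ≈ 2.22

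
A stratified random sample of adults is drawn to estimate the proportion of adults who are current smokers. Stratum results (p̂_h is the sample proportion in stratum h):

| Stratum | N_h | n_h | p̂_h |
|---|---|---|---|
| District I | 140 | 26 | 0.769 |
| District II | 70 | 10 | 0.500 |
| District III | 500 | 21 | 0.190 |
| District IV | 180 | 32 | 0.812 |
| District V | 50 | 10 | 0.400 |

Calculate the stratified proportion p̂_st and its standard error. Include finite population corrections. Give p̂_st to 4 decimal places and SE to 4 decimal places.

p̂_st ≈ 0.4296, SE ≈ 0.0505

N = 940; stratum weights W_h = N_h/N.
p̂_st = Σ W_h p̂_h = (140·0.769 + 70·0.500 + 500·0.190 + 180·0.812 + 50·0.400)/940 = 0.42960
V̂(p̂_st) = Σ W_h² (1 − n_h/N_h) p̂_h(1−p̂_h)/(n_h−1):
  stratum District I: (140/940)²·(1 − 26/140)·0.769·0.231/25 = 0.000128344
  stratum District II: (70/940)²·(1 − 10/70)·0.500·0.500/9 = 0.000132036
  stratum District III: (500/940)²·(1 − 21/500)·0.190·0.810/20 = 0.00208573
  stratum District IV: (180/940)²·(1 − 32/180)·0.812·0.188/31 = 0.000148467
  stratum District V: (50/940)²·(1 − 10/50)·0.400·0.600/9 = 6.03591e-05
V̂(p̂_st) = 0.00255494; SE = √V̂ = 0.0505464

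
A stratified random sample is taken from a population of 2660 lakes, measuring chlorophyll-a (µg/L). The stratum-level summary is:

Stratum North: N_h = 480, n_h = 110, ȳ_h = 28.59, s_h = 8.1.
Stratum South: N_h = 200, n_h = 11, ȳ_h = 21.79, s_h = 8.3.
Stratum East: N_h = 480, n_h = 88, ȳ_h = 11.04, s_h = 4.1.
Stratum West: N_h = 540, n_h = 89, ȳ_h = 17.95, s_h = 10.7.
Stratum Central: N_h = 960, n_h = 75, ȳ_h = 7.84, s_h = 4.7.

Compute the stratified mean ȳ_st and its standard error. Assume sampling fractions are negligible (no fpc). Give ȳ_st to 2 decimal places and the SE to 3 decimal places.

ȳ_st = Σ W_h ȳ_h = (480·28.59 + 200·21.79 + 480·11.04 + 540·17.95 + 960·7.84)/2660 = 15.26308
V̂(ȳ_st) = Σ W_h² s_h²/n_h, with W_h = N_h/N and N = 2660:
  stratum North: (480/2660)²·8.1²/110 = 0.0194221
  stratum South: (200/2660)²·8.3²/11 = 0.0354046
  stratum East: (480/2660)²·4.1²/88 = 0.0062202
  stratum West: (540/2660)²·10.7²/89 = 0.0530154
  stratum Central: (960/2660)²·4.7²/75 = 0.0383631
V̂(ȳ_st) = 0.152425
SE(ȳ_st) = √0.152425 = 0.390417

ȳ_st ≈ 15.26, SE ≈ 0.390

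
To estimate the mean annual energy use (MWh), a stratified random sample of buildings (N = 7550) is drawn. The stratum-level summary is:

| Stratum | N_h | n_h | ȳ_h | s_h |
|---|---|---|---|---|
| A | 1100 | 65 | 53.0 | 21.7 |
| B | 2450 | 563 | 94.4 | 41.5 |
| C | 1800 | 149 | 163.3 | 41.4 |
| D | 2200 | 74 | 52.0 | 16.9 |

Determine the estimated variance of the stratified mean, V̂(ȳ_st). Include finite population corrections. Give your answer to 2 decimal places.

V̂(ȳ_st) = Σ W_h² (1 − n_h/N_h) s_h²/n_h, with W_h = N_h/N and N = 7550:
  stratum A: (1100/7550)²·(1 − 65/1100)·21.7²/65 = 0.144692
  stratum B: (2450/7550)²·(1 − 563/2450)·41.5²/563 = 0.248103
  stratum C: (1800/7550)²·(1 − 149/1800)·41.4²/149 = 0.599708
  stratum D: (2200/7550)²·(1 − 74/2200)·16.9²/74 = 0.31669
V̂(ȳ_st) = 1.30919

V̂(ȳ_st) ≈ 1.31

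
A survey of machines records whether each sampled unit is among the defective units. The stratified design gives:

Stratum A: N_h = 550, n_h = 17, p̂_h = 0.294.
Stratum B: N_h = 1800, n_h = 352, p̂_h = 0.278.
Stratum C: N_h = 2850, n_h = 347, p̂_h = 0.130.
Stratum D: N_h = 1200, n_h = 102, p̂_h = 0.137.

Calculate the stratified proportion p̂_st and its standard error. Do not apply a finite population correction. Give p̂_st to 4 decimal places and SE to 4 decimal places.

N = 6400; stratum weights W_h = N_h/N.
p̂_st = Σ W_h p̂_h = (550·0.294 + 1800·0.278 + 2850·0.130 + 1200·0.137)/6400 = 0.18703
V̂(p̂_st) = Σ W_h² p̂_h(1−p̂_h)/(n_h−1):
  stratum A: (550/6400)²·0.294·0.706/16 = 9.58071e-05
  stratum B: (1800/6400)²·0.278·0.722/351 = 4.52335e-05
  stratum C: (2850/6400)²·0.130·0.870/346 = 6.48211e-05
  stratum D: (1200/6400)²·0.137·0.863/101 = 4.1154e-05
V̂(p̂_st) = 0.000247016; SE = √V̂ = 0.0157167

p̂_st ≈ 0.1870, SE ≈ 0.0157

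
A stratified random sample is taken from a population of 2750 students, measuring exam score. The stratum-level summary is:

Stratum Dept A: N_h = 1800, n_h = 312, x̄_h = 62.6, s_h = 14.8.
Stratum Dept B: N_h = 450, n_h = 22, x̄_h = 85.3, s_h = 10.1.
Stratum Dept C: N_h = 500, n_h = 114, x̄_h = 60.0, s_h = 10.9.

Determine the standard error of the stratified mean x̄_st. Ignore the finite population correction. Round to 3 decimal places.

V̂(x̄_st) = Σ W_h² s_h²/n_h, with W_h = N_h/N and N = 2750:
  stratum Dept A: (1800/2750)²·14.8²/312 = 0.30078
  stratum Dept B: (450/2750)²·10.1²/22 = 0.124159
  stratum Dept C: (500/2750)²·10.9²/114 = 0.0344527
V̂(x̄_st) = 0.459392
SE(x̄_st) = √0.459392 = 0.677784

SE(x̄_st) ≈ 0.678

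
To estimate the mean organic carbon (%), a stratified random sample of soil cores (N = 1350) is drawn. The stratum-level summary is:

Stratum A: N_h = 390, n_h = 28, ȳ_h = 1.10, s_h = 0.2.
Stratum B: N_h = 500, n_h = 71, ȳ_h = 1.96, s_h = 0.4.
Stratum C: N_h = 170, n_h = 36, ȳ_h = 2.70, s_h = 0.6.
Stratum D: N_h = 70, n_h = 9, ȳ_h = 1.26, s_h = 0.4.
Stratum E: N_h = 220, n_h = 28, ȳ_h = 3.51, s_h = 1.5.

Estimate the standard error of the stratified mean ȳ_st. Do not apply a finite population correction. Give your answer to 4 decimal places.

SE(ȳ_st) ≈ 0.0526

V̂(ȳ_st) = Σ W_h² s_h²/n_h, with W_h = N_h/N and N = 1350:
  stratum A: (390/1350)²·0.2²/28 = 0.000119224
  stratum B: (500/1350)²·0.4²/71 = 0.000309125
  stratum C: (170/1350)²·0.6²/36 = 0.000158573
  stratum D: (70/1350)²·0.4²/9 = 4.77976e-05
  stratum E: (220/1350)²·1.5²/28 = 0.00213404
V̂(ȳ_st) = 0.00276876
SE(ȳ_st) = √0.00276876 = 0.052619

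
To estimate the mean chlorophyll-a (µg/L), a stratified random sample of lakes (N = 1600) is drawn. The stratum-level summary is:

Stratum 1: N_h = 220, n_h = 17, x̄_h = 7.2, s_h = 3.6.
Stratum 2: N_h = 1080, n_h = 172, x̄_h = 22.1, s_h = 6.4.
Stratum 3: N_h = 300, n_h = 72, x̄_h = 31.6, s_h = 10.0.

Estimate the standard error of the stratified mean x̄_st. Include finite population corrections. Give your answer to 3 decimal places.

SE(x̄_st) ≈ 0.376

V̂(x̄_st) = Σ W_h² (1 − n_h/N_h) s_h²/n_h, with W_h = N_h/N and N = 1600:
  stratum 1: (220/1600)²·(1 − 17/220)·3.6²/17 = 0.0132995
  stratum 2: (1080/1600)²·(1 − 172/1080)·6.4²/172 = 0.0912223
  stratum 3: (300/1600)²·(1 − 72/300)·10.0²/72 = 0.0371094
V̂(x̄_st) = 0.141631
SE(x̄_st) = √0.141631 = 0.376339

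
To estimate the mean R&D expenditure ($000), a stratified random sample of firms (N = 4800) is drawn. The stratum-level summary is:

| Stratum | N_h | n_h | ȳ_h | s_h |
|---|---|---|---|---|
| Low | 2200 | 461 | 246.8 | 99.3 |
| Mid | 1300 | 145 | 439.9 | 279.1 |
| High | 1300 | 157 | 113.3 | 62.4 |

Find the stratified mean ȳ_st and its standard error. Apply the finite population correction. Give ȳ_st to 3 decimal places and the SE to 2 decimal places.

ȳ_st ≈ 262.942, SE ≈ 6.34

ȳ_st = Σ W_h ȳ_h = (2200·246.8 + 1300·439.9 + 1300·113.3)/4800 = 262.94167
V̂(ȳ_st) = Σ W_h² (1 − n_h/N_h) s_h²/n_h, with W_h = N_h/N and N = 4800:
  stratum Low: (2200/4800)²·(1 − 461/2200)·99.3²/461 = 3.55171
  stratum Mid: (1300/4800)²·(1 − 145/1300)·279.1²/145 = 35.0102
  stratum High: (1300/4800)²·(1 − 157/1300)·62.4²/157 = 1.59947
V̂(ȳ_st) = 40.1614
SE(ȳ_st) = √40.1614 = 6.3373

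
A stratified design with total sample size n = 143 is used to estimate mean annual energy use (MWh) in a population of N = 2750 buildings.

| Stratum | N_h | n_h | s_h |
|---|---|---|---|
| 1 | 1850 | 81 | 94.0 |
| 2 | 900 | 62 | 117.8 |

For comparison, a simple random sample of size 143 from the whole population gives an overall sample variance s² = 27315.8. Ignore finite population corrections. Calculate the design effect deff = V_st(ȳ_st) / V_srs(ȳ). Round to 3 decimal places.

V̂(ȳ_st) = Σ W_h² s_h²/n_h, with W_h = N_h/N and N = 2750:
  stratum 1: (1850/2750)²·94.0²/81 = 49.3684
  stratum 2: (900/2750)²·117.8²/62 = 23.9728
V_st = 73.3412
V_srs = s²/n = 27315.8/143 = 191.02
deff = V_st / V_srs = 73.3412/191.02 = 0.3839

deff ≈ 0.384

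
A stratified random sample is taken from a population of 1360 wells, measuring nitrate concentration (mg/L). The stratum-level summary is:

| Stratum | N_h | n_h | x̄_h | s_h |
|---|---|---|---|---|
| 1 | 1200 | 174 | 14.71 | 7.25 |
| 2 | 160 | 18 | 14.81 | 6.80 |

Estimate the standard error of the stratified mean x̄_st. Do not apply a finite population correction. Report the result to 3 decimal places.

V̂(x̄_st) = Σ W_h² s_h²/n_h, with W_h = N_h/N and N = 1360:
  stratum 1: (1200/1360)²·7.25²/174 = 0.235186
  stratum 2: (160/1360)²·6.80²/18 = 0.0355556
V̂(x̄_st) = 0.270742
SE(x̄_st) = √0.270742 = 0.520328

SE(x̄_st) ≈ 0.520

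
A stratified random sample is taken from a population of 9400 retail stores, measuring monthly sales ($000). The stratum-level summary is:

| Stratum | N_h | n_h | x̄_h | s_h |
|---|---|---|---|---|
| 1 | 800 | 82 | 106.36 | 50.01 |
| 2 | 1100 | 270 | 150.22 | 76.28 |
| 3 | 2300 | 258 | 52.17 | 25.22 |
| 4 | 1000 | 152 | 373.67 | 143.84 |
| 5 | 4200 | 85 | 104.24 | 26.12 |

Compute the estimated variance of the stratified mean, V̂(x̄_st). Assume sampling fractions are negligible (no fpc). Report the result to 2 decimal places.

V̂(x̄_st) = Σ W_h² s_h²/n_h, with W_h = N_h/N and N = 9400:
  stratum 1: (800/9400)²·50.01²/82 = 0.220914
  stratum 2: (1100/9400)²·76.28²/270 = 0.295112
  stratum 3: (2300/9400)²·25.22²/258 = 0.147595
  stratum 4: (1000/9400)²·143.84²/152 = 1.54049
  stratum 5: (4200/9400)²·26.12²/85 = 1.6024
V̂(x̄_st) = 3.80651

V̂(x̄_st) ≈ 3.81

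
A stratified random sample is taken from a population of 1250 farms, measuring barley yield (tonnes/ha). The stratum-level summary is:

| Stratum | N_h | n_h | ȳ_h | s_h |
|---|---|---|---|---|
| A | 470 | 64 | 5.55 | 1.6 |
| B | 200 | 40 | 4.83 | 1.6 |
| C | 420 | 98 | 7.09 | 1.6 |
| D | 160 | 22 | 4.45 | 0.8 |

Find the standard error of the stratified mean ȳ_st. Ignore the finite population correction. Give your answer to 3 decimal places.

SE(ȳ_st) ≈ 0.104

V̂(ȳ_st) = Σ W_h² s_h²/n_h, with W_h = N_h/N and N = 1250:
  stratum A: (470/1250)²·1.6²/64 = 0.00565504
  stratum B: (200/1250)²·1.6²/40 = 0.0016384
  stratum C: (420/1250)²·1.6²/98 = 0.00294912
  stratum D: (160/1250)²·0.8²/22 = 0.000476625
V̂(ȳ_st) = 0.0107192
SE(ȳ_st) = √0.0107192 = 0.103533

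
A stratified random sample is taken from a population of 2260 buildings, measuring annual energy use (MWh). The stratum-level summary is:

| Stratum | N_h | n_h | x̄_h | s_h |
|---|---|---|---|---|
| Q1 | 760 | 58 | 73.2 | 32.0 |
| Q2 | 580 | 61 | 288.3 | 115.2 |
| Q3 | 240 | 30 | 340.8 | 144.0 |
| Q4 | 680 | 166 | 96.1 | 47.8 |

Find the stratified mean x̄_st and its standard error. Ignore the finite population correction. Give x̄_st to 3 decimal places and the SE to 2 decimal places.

x̄_st ≈ 163.711, SE ≈ 5.04

x̄_st = Σ W_h x̄_h = (760·73.2 + 580·288.3 + 240·340.8 + 680·96.1)/2260 = 163.71062
V̂(x̄_st) = Σ W_h² s_h²/n_h, with W_h = N_h/N and N = 2260:
  stratum Q1: (760/2260)²·32.0²/58 = 1.99656
  stratum Q2: (580/2260)²·115.2²/61 = 14.3289
  stratum Q3: (240/2260)²·144.0²/30 = 7.79488
  stratum Q4: (680/2260)²·47.8²/166 = 1.24609
V̂(x̄_st) = 25.3665
SE(x̄_st) = √25.3665 = 5.03651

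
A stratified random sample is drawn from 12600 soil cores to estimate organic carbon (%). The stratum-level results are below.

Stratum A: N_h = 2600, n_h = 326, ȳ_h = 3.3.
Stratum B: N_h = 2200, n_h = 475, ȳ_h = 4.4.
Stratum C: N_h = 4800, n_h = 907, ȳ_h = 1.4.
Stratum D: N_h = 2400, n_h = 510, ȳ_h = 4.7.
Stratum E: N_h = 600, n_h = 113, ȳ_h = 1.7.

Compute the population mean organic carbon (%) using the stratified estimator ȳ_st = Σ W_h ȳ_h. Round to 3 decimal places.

N = Σ N_h = 12600. Stratum weights W_h = N_h/N.
ȳ_st = (2600·3.3 + 2200·4.4 + 4800·1.4 + 2400·4.7 + 600·1.7) / 12600 = 2.95873

ȳ_st ≈ 2.959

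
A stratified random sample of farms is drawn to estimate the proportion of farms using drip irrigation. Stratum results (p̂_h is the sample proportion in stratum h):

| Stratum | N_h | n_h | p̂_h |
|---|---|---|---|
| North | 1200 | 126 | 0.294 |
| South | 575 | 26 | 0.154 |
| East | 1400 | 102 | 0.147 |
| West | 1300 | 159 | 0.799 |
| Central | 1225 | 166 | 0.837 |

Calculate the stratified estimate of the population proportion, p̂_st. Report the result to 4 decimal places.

p̂_st ≈ 0.4756

N = 5700; stratum weights W_h = N_h/N.
p̂_st = Σ W_h p̂_h = (1200·0.294 + 575·0.154 + 1400·0.147 + 1300·0.799 + 1225·0.837)/5700 = 0.47564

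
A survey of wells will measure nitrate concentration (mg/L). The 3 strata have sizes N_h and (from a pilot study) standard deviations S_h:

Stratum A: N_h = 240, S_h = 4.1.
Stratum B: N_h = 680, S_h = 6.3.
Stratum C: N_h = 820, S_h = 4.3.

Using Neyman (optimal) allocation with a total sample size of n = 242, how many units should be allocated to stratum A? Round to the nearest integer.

Neyman allocation: n_h = n · N_h S_h / Σ N_i S_i, with n = 242.
  stratum A: N_h·S_h = 240·4.1 = 984.00
  stratum B: N_h·S_h = 680·6.3 = 4284.00
  stratum C: N_h·S_h = 820·4.3 = 3526.00
Σ N_h S_h = 8794.00
n for stratum A = 242·984.00/8794.00 = 27.078 → 27

27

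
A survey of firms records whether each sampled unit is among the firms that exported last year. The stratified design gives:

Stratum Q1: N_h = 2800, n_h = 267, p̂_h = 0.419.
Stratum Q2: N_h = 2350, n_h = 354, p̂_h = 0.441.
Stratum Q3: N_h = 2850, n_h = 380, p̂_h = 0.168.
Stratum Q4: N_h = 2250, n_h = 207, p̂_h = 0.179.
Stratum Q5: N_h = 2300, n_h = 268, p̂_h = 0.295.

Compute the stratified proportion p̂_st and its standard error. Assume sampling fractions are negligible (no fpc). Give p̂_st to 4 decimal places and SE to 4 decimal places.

p̂_st ≈ 0.3004, SE ≈ 0.0118

N = 12550; stratum weights W_h = N_h/N.
p̂_st = Σ W_h p̂_h = (2800·0.419 + 2350·0.441 + 2850·0.168 + 2250·0.179 + 2300·0.295)/12550 = 0.30037
V̂(p̂_st) = Σ W_h² p̂_h(1−p̂_h)/(n_h−1):
  stratum Q1: (2800/12550)²·0.419·0.581/266 = 4.55551e-05
  stratum Q2: (2350/12550)²·0.441·0.559/353 = 2.44863e-05
  stratum Q3: (2850/12550)²·0.168·0.832/379 = 1.90193e-05
  stratum Q4: (2250/12550)²·0.179·0.821/206 = 2.29301e-05
  stratum Q5: (2300/12550)²·0.295·0.705/267 = 2.61618e-05
V̂(p̂_st) = 0.000138153; SE = √V̂ = 0.0117538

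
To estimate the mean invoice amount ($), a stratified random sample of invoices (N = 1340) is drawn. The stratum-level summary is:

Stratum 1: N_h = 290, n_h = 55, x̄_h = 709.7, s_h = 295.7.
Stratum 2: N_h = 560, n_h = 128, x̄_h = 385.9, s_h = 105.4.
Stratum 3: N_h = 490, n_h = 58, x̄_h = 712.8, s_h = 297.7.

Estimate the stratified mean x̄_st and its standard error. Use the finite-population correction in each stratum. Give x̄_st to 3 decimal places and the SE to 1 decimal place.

x̄_st = Σ W_h x̄_h = (290·709.7 + 560·385.9 + 490·712.8)/1340 = 575.51418
V̂(x̄_st) = Σ W_h² (1 − n_h/N_h) s_h²/n_h, with W_h = N_h/N and N = 1340:
  stratum 1: (290/1340)²·(1 − 55/290)·295.7²/55 = 60.3387
  stratum 2: (560/1340)²·(1 − 128/560)·105.4²/128 = 11.6932
  stratum 3: (490/1340)²·(1 − 58/490)·297.7²/58 = 180.136
V̂(x̄_st) = 252.168
SE(x̄_st) = √252.168 = 15.8798

x̄_st ≈ 575.514, SE ≈ 15.9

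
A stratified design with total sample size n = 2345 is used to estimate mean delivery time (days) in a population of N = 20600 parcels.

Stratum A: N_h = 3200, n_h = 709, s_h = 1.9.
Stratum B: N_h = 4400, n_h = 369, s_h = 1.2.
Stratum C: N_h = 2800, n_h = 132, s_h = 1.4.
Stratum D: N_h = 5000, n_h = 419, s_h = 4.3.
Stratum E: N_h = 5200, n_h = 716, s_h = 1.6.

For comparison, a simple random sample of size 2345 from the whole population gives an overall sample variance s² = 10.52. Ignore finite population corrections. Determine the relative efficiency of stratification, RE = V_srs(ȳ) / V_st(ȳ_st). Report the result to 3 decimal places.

RE ≈ 1.318

V̂(ȳ_st) = Σ W_h² s_h²/n_h, with W_h = N_h/N and N = 20600:
  stratum A: (3200/20600)²·1.9²/709 = 0.000122865
  stratum B: (4400/20600)²·1.2²/369 = 0.000178036
  stratum C: (2800/20600)²·1.4²/132 = 0.000274324
  stratum D: (5000/20600)²·4.3²/419 = 0.00259973
  stratum E: (5200/20600)²·1.6²/716 = 0.000227824
V_st = 0.00340278
V_srs = s²/n = 10.52/2345 = 0.00448614
Relative efficiency = V_srs / V_st = 0.00448614/0.00340278 = 1.3184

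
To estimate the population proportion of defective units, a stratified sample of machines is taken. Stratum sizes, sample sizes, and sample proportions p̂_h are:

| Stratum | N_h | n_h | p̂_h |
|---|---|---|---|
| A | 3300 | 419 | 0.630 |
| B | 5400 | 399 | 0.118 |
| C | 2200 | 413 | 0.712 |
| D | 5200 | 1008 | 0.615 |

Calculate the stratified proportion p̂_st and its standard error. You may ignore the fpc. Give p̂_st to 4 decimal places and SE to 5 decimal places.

p̂_st ≈ 0.4646, SE ≈ 0.00931

N = 16100; stratum weights W_h = N_h/N.
p̂_st = Σ W_h p̂_h = (3300·0.630 + 5400·0.118 + 2200·0.712 + 5200·0.615)/16100 = 0.46463
V̂(p̂_st) = Σ W_h² p̂_h(1−p̂_h)/(n_h−1):
  stratum A: (3300/16100)²·0.630·0.370/418 = 2.34284e-05
  stratum B: (5400/16100)²·0.118·0.882/398 = 2.94173e-05
  stratum C: (2200/16100)²·0.712·0.288/412 = 9.29328e-06
  stratum D: (5200/16100)²·0.615·0.385/1007 = 2.4528e-05
V̂(p̂_st) = 8.66669e-05; SE = √V̂ = 0.00930951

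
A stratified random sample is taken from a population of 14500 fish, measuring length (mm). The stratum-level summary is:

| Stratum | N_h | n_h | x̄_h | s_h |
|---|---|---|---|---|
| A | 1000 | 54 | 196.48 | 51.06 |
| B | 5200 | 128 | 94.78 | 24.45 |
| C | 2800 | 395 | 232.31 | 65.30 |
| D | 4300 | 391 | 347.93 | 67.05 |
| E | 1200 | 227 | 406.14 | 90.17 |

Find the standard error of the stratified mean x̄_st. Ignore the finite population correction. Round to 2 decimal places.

V̂(x̄_st) = Σ W_h² s_h²/n_h, with W_h = N_h/N and N = 14500:
  stratum A: (1000/14500)²·51.06²/54 = 0.229632
  stratum B: (5200/14500)²·24.45²/128 = 0.600646
  stratum C: (2800/14500)²·65.30²/395 = 0.40254
  stratum D: (4300/14500)²·67.05²/391 = 1.01116
  stratum E: (1200/14500)²·90.17²/227 = 0.245315
V̂(x̄_st) = 2.4893
SE(x̄_st) = √2.4893 = 1.57775

SE(x̄_st) ≈ 1.58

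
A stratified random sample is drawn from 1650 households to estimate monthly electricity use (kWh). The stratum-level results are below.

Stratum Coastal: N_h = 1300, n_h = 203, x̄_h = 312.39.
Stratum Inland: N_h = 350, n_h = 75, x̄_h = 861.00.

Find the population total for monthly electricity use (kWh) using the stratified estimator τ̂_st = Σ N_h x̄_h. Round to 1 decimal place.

τ̂_st = Σ N_h x̄_h = 1300·312.39 + 350·861.00 = 707457.0

τ̂_st ≈ 707457.0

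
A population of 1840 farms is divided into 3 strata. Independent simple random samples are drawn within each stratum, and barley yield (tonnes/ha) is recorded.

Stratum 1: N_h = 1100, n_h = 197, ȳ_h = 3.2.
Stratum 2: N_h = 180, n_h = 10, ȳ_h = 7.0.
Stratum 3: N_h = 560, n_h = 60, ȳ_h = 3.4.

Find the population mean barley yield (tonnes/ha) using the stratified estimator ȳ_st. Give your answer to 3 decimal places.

N = Σ N_h = 1840. Stratum weights W_h = N_h/N.
ȳ_st = (1100·3.2 + 180·7.0 + 560·3.4) / 1840 = 3.63261

ȳ_st ≈ 3.633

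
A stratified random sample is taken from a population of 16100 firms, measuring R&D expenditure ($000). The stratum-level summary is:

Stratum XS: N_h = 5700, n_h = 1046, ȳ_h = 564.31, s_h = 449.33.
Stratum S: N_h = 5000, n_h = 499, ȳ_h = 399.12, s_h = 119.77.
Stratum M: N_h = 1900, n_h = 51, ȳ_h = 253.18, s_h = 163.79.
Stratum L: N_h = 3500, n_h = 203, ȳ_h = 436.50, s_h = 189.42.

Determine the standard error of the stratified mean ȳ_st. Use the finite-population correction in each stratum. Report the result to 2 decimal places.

V̂(ȳ_st) = Σ W_h² (1 − n_h/N_h) s_h²/n_h, with W_h = N_h/N and N = 16100:
  stratum XS: (5700/16100)²·(1 − 1046/5700)·449.33²/1046 = 19.7537
  stratum S: (5000/16100)²·(1 − 499/5000)·119.77²/499 = 2.49587
  stratum M: (1900/16100)²·(1 − 51/1900)·163.79²/51 = 7.12924
  stratum L: (3500/16100)²·(1 − 203/3500)·189.42²/203 = 7.86848
V̂(ȳ_st) = 37.2473
SE(ȳ_st) = √37.2473 = 6.10306

SE(ȳ_st) ≈ 6.10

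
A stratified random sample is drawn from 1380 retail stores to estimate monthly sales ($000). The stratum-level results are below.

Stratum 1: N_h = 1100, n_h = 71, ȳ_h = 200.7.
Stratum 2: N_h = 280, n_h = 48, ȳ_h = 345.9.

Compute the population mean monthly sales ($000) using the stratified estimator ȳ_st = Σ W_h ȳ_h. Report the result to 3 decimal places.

ȳ_st ≈ 230.161

N = Σ N_h = 1380. Stratum weights W_h = N_h/N.
ȳ_st = (1100·200.7 + 280·345.9) / 1380 = 230.16087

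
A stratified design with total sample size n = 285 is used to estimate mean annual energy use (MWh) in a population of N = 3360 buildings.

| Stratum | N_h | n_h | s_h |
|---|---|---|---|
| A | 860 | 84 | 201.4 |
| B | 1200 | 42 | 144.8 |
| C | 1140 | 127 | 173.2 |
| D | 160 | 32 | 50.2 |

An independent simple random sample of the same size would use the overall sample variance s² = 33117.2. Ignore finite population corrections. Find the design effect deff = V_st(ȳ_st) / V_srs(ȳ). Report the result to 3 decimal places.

V̂(ȳ_st) = Σ W_h² s_h²/n_h, with W_h = N_h/N and N = 3360:
  stratum A: (860/3360)²·201.4²/84 = 31.6343
  stratum B: (1200/3360)²·144.8²/42 = 63.6754
  stratum C: (1140/3360)²·173.2²/127 = 27.1909
  stratum D: (160/3360)²·50.2²/32 = 0.178574
V_st = 122.679
V_srs = s²/n = 33117.2/285 = 116.201
deff = V_st / V_srs = 122.679/116.201 = 1.0558

deff ≈ 1.056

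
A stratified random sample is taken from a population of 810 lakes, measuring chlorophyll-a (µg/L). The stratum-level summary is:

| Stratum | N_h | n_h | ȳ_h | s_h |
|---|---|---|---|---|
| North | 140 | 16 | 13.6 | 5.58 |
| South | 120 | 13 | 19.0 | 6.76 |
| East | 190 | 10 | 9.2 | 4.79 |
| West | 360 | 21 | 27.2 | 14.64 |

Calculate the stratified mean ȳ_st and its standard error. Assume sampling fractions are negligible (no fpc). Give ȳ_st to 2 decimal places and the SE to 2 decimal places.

ȳ_st = Σ W_h ȳ_h = (140·13.6 + 120·19.0 + 190·9.2 + 360·27.2)/810 = 19.41235
V̂(ȳ_st) = Σ W_h² s_h²/n_h, with W_h = N_h/N and N = 810:
  stratum North: (140/810)²·5.58²/16 = 0.0581346
  stratum South: (120/810)²·6.76²/13 = 0.0771512
  stratum East: (190/810)²·4.79²/10 = 0.126243
  stratum West: (360/810)²·14.64²/21 = 2.01603
V̂(ȳ_st) = 2.27756
SE(ȳ_st) = √2.27756 = 1.50916

ȳ_st ≈ 19.41, SE ≈ 1.51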